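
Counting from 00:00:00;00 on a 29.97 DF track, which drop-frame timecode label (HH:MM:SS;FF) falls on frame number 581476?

Each 10-minute DF block holds 10 × 60 × 30 − 9 × 2 = 17982 frames. 581476 ÷ 17982 → 32 full blocks, remainder 6052.
Within the partial block the first minute is 1800 frames and each further minute 1798, so 3 further minute boundaries passed. Total skipped labels = 18 × 32 + 2 × 3 = 582.
Non-drop label index = 581476 + 582 = 582058; at 30 labels/s that is 05:23:21:28, i.e. DF 05:23:21;28.

05:23:21;28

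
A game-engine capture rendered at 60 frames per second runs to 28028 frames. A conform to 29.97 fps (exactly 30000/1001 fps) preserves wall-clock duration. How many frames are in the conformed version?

14000 frames

Target frames = source frames × (target rate / source rate) = 28028 × (30000/1001)/(60) = 28028 × 500/1001 = 14000.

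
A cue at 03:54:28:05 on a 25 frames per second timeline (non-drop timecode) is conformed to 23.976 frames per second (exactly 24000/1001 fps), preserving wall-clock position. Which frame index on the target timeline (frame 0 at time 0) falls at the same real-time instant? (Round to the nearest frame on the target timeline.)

Source frame index: (3×3600 + 54×60 + 28) × 25 + 5 = 351705.
Real time: 351705 / (25) = 70341/5 s.
Target frame: (70341/5) × (24000/1001) = 337636800/1001 ≈ 337299.500 → 337300.

frame 337300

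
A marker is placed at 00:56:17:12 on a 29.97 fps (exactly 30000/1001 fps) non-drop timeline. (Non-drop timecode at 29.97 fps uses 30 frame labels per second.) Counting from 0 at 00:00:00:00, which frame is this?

101322

Total seconds to the label: (0 × 3600 + 56 × 60 + 17) = 3377.
Frame index = 3377 × 30 + 12 = 101322.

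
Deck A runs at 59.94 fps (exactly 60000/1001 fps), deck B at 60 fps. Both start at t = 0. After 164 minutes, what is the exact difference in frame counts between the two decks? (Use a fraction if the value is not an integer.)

164 min = 9840 s.
A emits 60000/1001 × 9840 = 590400000/1001 frames; B emits 60 × 9840 = 590400.
Difference = 590400/1001 frames (≈ 589.8102); B is ahead of A.

590400/1001 frames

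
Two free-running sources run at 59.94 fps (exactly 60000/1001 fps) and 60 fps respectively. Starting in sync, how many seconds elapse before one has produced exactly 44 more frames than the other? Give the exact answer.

11011/15 seconds

The gap grows by |60 − 60000/1001| = 60/1001 frames per second.
Time for a 44-frame gap: 44 ÷ (60/1001) = 11011/15 s.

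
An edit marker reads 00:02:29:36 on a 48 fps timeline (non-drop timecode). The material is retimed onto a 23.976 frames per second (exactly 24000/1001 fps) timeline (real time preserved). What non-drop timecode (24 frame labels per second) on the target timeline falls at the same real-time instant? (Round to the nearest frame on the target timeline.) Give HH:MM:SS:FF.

00:02:29:14

Source frame index: (0×3600 + 2×60 + 29) × 48 + 36 = 7188.
Real time: 7188 / (48) = 599/4 s.
Target frame: (599/4) × (24000/1001) = 3594000/1001 ≈ 3590.410 → 3590.
At 24 labels/s: frame 3590 → 00:02:29:14.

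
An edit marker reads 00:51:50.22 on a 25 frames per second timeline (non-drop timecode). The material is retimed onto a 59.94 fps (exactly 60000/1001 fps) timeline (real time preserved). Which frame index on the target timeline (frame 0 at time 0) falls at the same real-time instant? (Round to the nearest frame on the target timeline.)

Source frame index: (0×3600 + 51×60 + 50) × 25 + 22 = 77772.
Real time: 77772 / (25) = 77772/25 s.
Target frame: (77772/25) × (60000/1001) = 186652800/1001 ≈ 186466.334 → 186466.

frame 186466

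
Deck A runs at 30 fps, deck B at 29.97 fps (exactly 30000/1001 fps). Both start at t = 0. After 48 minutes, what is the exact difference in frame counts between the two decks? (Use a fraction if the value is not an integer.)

48 min = 2880 s.
A emits 30 × 2880 = 86400 frames; B emits 30000/1001 × 2880 = 86400000/1001.
Difference = 86400/1001 frames (≈ 86.3137); B is behind A.

86400/1001 frames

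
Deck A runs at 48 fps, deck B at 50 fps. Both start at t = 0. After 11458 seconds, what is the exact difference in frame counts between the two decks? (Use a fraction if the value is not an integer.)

22916 frames

A emits 48 × 11458 = 549984 frames; B emits 50 × 11458 = 572900.
Difference = 22916 frames; B is ahead of A.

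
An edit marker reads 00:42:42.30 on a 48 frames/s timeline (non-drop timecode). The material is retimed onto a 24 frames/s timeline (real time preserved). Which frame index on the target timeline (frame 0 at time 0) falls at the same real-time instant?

Source frame index: (0×3600 + 42×60 + 42) × 48 + 30 = 123006.
Real time: 123006 / (48) = 20501/8 s.
Target frame: (20501/8) × (24) = 61503.

frame 61503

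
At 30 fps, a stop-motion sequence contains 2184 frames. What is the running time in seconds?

72.8 seconds

Running time = 2184 / (30) = 72.8 s.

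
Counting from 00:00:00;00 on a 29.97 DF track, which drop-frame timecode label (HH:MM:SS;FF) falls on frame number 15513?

00:08:37;19

Ten DF minutes hold 17982 frames, so frame 15513 lies in block 0 (frames 0–17981) with 15513 frames into that block.
The block's first minute is 1800 frames and the rest 1798 each; 15513 frames reaches minute 8, so 0 × 18 + 8 × 2 = 16 labels have been skipped so far.
Adding those back, label number 15513 + 16 = 15529 at 30 labels/s is 517 s + 19 f = 0 h 8 min 37 s frame 19, i.e. 00:08:37;19.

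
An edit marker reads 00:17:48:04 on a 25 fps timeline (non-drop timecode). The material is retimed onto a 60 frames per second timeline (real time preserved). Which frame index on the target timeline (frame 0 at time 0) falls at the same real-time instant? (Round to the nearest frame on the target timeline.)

Source frame index: (0×3600 + 17×60 + 48) × 25 + 4 = 26704.
Real time: 26704 / (25) = 26704/25 s.
Target frame: (26704/25) × (60) = 320448/5 ≈ 64089.600 → 64090.

frame 64090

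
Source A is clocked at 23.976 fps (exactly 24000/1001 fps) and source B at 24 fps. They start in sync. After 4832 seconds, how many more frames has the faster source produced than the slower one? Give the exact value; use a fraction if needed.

A emits 24000/1001 × 4832 = 115968000/1001 frames; B emits 24 × 4832 = 115968.
Difference = 115968/1001 frames (≈ 115.8521); B is ahead of A.

115968/1001 frames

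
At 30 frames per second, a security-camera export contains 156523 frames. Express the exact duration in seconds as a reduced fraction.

Running time = 156523 ÷ (30) = 156523 × 1/30 = 156523/30 s.

156523/30 seconds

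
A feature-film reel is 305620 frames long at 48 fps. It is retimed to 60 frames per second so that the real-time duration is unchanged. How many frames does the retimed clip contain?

Target frames = source frames × (target rate / source rate) = 305620 × (60)/(48) = 305620 × 5/4 = 382025.

382025 frames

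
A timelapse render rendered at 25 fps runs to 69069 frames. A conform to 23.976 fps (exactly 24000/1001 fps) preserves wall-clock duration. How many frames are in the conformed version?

66240 frames

Target frames = source frames × (target rate / source rate) = 69069 × (24000/1001)/(25) = 69069 × 960/1001 = 66240.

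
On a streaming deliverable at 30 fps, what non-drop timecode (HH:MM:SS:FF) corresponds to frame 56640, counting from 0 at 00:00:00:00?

00:31:28:00

56640 ÷ 30 = 1888 full seconds, remainder 0 frames.
1888 s = 0 h 31 min 28 s.
Timecode: 00:31:28:00.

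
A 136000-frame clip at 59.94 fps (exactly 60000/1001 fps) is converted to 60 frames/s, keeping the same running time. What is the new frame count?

136136 frames

Target frames = source frames × (target rate / source rate) = 136000 × (60)/(60000/1001) = 136000 × 1001/1000 = 136136.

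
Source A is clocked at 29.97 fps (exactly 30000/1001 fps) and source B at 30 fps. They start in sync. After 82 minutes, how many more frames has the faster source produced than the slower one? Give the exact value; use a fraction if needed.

147600/1001 frames

82 min = 4920 s.
A emits 30000/1001 × 4920 = 147600000/1001 frames; B emits 30 × 4920 = 147600.
Difference = 147600/1001 frames (≈ 147.4525); B is ahead of A.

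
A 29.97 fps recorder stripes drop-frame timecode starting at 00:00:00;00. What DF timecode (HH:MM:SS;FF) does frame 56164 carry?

00:31:14;00

Each 10-minute DF block holds 10 × 60 × 30 − 9 × 2 = 17982 frames. 56164 ÷ 17982 → 3 full blocks, remainder 2218.
Within the partial block the first minute is 1800 frames and each further minute 1798, so 1 further minute boundary passed. Total skipped labels = 18 × 3 + 2 × 1 = 56.
Non-drop label index = 56164 + 56 = 56220; at 30 labels/s that is 00:31:14:00, i.e. DF 00:31:14;00.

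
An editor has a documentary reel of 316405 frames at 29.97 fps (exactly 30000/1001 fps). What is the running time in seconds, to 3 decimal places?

10557.380 seconds

Running time = 316405 × 1001/30000 = 63344281/6000 s ≈ 10557.380 s.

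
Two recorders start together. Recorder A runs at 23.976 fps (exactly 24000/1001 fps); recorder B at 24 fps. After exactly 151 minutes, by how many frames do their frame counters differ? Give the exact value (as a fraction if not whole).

217440/1001 frames

151 min = 9060 s.
A emits 24000/1001 × 9060 = 217440000/1001 frames; B emits 24 × 9060 = 217440.
Difference = 217440/1001 frames (≈ 217.2228); B is ahead of A.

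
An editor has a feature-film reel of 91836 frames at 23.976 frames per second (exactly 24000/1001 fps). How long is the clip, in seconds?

3830.3265 seconds

Running time = 91836 / (24000/1001) = 3830.3265 s.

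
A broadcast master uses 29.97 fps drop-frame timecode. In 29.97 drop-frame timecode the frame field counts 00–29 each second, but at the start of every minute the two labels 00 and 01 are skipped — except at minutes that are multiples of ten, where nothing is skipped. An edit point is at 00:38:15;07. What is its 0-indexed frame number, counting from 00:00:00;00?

68787

As if non-drop at 30 labels/s: (0 × 3600 + 38 × 60 + 15) × 30 + 7 = 68857.
Minute boundaries passed: 38; those not divisible by 10: 38 − 3 = 35; dropped labels = 2 × 35 = 70.
Actual frame index = 68857 − 70 = 68787.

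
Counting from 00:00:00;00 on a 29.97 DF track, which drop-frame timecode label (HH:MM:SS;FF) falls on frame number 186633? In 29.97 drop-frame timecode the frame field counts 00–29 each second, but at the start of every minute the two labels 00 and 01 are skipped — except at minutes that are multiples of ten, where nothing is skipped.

Ten DF minutes hold 17982 frames, so frame 186633 lies in block 10 (frames 179820–197801) with 6813 frames into that block.
The block's first minute is 1800 frames and the rest 1798 each; 6813 frames reaches minute 3, so 10 × 18 + 3 × 2 = 186 labels have been skipped so far.
Adding those back, label number 186633 + 186 = 186819 at 30 labels/s is 6227 s + 9 f = 1 h 43 min 47 s frame 9, i.e. 01:43:47;09.

01:43:47;09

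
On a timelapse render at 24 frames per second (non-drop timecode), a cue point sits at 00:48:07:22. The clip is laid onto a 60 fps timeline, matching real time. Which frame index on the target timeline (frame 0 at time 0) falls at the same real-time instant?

Source frame index: (0×3600 + 48×60 + 7) × 24 + 22 = 69310.
Real time: 69310 / (24) = 34655/12 s.
Target frame: (34655/12) × (60) = 173275.

frame 173275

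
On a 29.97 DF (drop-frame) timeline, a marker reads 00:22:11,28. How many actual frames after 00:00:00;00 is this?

As if non-drop at 30 labels/s: (0 × 3600 + 22 × 60 + 11) × 30 + 28 = 39958.
Minute boundaries passed: 22; those not divisible by 10: 22 − 2 = 20; dropped labels = 2 × 20 = 40.
Actual frame index = 39958 − 40 = 39918.

39918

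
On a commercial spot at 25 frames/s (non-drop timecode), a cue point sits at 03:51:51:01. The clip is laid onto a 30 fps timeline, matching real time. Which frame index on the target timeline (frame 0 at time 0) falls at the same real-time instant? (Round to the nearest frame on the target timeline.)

frame 417331

Source frame index: (3×3600 + 51×60 + 51) × 25 + 1 = 347776.
Real time: 347776 / (25) = 347776/25 s.
Target frame: (347776/25) × (30) = 2086656/5 ≈ 417331.200 → 417331.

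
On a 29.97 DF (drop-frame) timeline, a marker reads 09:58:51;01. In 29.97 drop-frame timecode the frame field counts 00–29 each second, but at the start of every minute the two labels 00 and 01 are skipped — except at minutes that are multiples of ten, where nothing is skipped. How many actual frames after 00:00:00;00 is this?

Complete 10-minute blocks: 59, each 17982 frames → 1060938.
Remaining 8 whole minutes in the current block: 1800 + 7 × 1798 = 14386 frames.
Within the current minute: 51 × 30 + 1 − 2 = 1529 (labels ;00/;01 skipped at this minute). Total = 1060938 + 14386 + 1529 = 1076853.

1076853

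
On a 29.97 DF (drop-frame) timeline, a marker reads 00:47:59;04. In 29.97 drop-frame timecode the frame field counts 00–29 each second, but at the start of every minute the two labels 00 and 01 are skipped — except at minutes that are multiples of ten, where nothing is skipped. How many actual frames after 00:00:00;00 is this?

86288

Complete 10-minute blocks: 4, each 17982 frames → 71928.
Remaining 7 whole minutes in the current block: 1800 + 6 × 1798 = 12588 frames.
Within the current minute: 59 × 30 + 4 − 2 = 1772 (labels ;00/;01 skipped at this minute). Total = 71928 + 12588 + 1772 = 86288.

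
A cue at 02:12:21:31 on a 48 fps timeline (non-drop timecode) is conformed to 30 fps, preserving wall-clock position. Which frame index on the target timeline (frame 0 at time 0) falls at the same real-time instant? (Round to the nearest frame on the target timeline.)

Source frame index: (2×3600 + 12×60 + 21) × 48 + 31 = 381199.
Real time: 381199 / (48) = 381199/48 s.
Target frame: (381199/48) × (30) = 1905995/8 ≈ 238249.375 → 238249.

frame 238249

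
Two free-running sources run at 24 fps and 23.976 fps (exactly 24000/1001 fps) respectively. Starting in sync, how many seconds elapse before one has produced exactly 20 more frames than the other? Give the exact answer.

The gap grows by |24000/1001 − 24| = 24/1001 frames per second.
Time for a 20-frame gap: 20 ÷ (24/1001) = 5005/6 s.

5005/6 seconds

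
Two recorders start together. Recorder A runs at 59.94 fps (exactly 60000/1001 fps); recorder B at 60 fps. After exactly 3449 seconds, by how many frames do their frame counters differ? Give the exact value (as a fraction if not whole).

A emits 60000/1001 × 3449 = 206940000/1001 frames; B emits 60 × 3449 = 206940.
Difference = 206940/1001 frames (≈ 206.7333); B is ahead of A.

206940/1001 frames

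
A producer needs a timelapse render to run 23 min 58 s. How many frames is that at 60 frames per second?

23 min 58 s = 1438 s.
Frames = 1438 × 60 = 86280.

86280 frames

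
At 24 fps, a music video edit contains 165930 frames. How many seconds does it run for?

Running time = 165930 / (24) = 6913.75 s.

6913.75 seconds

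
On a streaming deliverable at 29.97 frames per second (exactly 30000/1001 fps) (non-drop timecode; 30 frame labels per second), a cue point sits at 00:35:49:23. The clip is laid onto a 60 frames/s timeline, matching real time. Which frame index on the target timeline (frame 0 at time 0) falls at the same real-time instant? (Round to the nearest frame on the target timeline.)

frame 129115

Source frame index: (0×3600 + 35×60 + 49) × 30 + 23 = 64493.
Real time: 64493 / (30000/1001) = 64557493/30000 s.
Target frame: (64557493/30000) × (60) = 64557493/500 ≈ 129114.986 → 129115.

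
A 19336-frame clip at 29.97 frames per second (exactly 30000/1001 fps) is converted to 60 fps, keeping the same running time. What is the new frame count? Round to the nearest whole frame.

Frames at target rate = 19336 × (60) / (30000/1001) = 4838834/125 ≈ 38710.672.
Nearest whole frame: 38711.

38711 frames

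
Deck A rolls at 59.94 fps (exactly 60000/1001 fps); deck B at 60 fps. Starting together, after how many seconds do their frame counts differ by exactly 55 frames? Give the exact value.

11011/12 seconds

The gap grows by |60 − 60000/1001| = 60/1001 frames per second.
Time for a 55-frame gap: 55 ÷ (60/1001) = 11011/12 s.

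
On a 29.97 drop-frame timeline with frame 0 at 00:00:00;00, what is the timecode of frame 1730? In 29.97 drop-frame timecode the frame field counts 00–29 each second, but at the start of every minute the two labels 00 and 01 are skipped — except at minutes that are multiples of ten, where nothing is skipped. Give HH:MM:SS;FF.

00:00:57;20

Each 10-minute DF block holds 10 × 60 × 30 − 9 × 2 = 17982 frames. 1730 ÷ 17982 → 0 full blocks, remainder 1730.
Within the partial block the first minute is 1800 frames and each further minute 1798, so 0 further minute boundaries passed. Total skipped labels = 18 × 0 + 2 × 0 = 0.
Non-drop label index = 1730 + 0 = 1730; at 30 labels/s that is 00:00:57:20, i.e. DF 00:00:57;20.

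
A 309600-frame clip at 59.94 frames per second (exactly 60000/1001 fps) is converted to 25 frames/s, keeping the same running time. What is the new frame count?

129129 frames

Target frames = source frames × (target rate / source rate) = 309600 × (25)/(60000/1001) = 309600 × 1001/2400 = 129129.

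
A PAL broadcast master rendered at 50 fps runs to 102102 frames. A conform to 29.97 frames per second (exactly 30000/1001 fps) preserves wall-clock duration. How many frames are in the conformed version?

Target frames = source frames × (target rate / source rate) = 102102 × (30000/1001)/(50) = 102102 × 600/1001 = 61200.

61200 frames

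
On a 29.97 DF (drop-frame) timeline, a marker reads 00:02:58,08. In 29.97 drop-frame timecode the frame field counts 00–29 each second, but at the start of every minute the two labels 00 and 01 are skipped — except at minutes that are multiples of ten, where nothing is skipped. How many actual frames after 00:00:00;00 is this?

5344

As if non-drop at 30 labels/s: (0 × 3600 + 2 × 60 + 58) × 30 + 8 = 5348.
Minute boundaries passed: 2; those not divisible by 10: 2 − 0 = 2; dropped labels = 2 × 2 = 4.
Actual frame index = 5348 − 4 = 5344.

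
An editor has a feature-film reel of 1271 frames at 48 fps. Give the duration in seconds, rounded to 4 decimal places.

26.4792 seconds

Running time = 1271 × 1/48 = 1271/48 s ≈ 26.4792 s.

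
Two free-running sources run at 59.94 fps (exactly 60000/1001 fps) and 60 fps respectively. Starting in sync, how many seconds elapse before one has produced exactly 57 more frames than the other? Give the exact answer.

The gap grows by |60 − 60000/1001| = 60/1001 frames per second.
Time for a 57-frame gap: 57 ÷ (60/1001) = 950.95 s.

950.95 seconds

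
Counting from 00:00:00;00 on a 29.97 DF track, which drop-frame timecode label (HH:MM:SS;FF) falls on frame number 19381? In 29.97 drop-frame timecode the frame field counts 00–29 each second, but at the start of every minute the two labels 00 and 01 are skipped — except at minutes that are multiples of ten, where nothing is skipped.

00:10:46;19

Each 10-minute DF block holds 10 × 60 × 30 − 9 × 2 = 17982 frames. 19381 ÷ 17982 → 1 full block, remainder 1399.
Within the partial block the first minute is 1800 frames and each further minute 1798, so 0 further minute boundaries passed. Total skipped labels = 18 × 1 + 2 × 0 = 18.
Non-drop label index = 19381 + 18 = 19399; at 30 labels/s that is 00:10:46:19, i.e. DF 00:10:46;19.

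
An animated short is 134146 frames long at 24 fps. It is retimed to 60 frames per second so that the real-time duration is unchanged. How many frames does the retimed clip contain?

Target frames = source frames × (target rate / source rate) = 134146 × (60)/(24) = 134146 × 5/2 = 335365.

335365 frames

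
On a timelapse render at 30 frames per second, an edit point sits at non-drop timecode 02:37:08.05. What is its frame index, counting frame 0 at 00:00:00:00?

282845

Total seconds to the label: (2 × 3600 + 37 × 60 + 8) = 9428.
Frame index = 9428 × 30 + 5 = 282845.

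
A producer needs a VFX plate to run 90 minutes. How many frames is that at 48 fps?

90 min = 5400 s.
Frames = 5400 × 48 = 259200.

259200 frames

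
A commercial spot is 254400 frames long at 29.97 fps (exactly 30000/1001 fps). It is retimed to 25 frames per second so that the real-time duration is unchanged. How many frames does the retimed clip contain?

212212 frames

Target frames = source frames × (target rate / source rate) = 254400 × (25)/(30000/1001) = 254400 × 1001/1200 = 212212.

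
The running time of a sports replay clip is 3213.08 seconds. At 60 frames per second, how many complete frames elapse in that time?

Frames = 3213.08 × 60 = 963924/5 ≈ 192784.8000.
Complete frames: 192784.

192784 frames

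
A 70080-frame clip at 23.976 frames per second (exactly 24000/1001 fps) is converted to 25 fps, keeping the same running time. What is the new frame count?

Target frames = source frames × (target rate / source rate) = 70080 × (25)/(24000/1001) = 70080 × 1001/960 = 73073.

73073 frames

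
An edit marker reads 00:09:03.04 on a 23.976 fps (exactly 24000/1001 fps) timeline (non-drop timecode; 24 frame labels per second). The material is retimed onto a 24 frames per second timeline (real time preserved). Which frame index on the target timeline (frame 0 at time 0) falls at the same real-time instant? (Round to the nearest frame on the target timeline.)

Source frame index: (0×3600 + 9×60 + 3) × 24 + 4 = 13036.
Real time: 13036 / (24000/1001) = 3262259/6000 s.
Target frame: (3262259/6000) × (24) = 3262259/250 ≈ 13049.036 → 13049.

frame 13049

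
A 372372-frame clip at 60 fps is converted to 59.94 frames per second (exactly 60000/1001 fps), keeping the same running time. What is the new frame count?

Target frames = source frames × (target rate / source rate) = 372372 × (60000/1001)/(60) = 372372 × 1000/1001 = 372000.

372000 frames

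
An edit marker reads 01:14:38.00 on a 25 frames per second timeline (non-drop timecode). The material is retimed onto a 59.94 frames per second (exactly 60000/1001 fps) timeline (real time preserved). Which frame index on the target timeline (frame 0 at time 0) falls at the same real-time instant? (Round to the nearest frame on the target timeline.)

frame 268412

Source frame index: (1×3600 + 14×60 + 38) × 25 + 0 = 111950.
Real time: 111950 / (25) = 4478 s.
Target frame: (4478) × (60000/1001) = 268680000/1001 ≈ 268411.588 → 268412.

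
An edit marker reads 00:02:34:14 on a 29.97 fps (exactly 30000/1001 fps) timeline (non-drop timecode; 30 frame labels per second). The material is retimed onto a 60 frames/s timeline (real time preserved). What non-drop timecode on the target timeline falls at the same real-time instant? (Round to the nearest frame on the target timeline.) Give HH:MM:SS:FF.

Source frame index: (0×3600 + 2×60 + 34) × 30 + 14 = 4634.
Real time: 4634 / (30000/1001) = 2319317/15000 s.
Target frame: (2319317/15000) × (60) = 2319317/250 ≈ 9277.268 → 9277.
At 60 labels/s: frame 9277 → 00:02:34:37.

00:02:34:37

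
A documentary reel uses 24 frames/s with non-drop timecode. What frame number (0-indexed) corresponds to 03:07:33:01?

frame 270073

Total seconds to the label: (3 × 3600 + 7 × 60 + 33) = 11253.
Frame index = 11253 × 24 + 1 = 270073.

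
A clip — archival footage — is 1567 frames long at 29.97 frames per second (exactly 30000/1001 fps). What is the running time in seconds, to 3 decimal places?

Running time = 1567 × 1001/30000 = 1568567/30000 s ≈ 52.286 s.

52.286 seconds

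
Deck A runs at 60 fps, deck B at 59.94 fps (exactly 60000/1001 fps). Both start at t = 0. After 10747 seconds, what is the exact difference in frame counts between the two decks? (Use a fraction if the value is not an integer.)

A emits 60 × 10747 = 644820 frames; B emits 60000/1001 × 10747 = 58620000/91.
Difference = 58620/91 frames (≈ 644.1758); B is behind A.

58620/91 frames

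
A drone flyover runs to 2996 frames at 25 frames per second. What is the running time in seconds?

Running time = 2996 / (25) = 119.84 s.

119.84 seconds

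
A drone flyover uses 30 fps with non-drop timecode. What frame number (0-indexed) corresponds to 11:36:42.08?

frame 1254068

Total seconds to the label: (11 × 3600 + 36 × 60 + 42) = 41802.
Frame index = 41802 × 30 + 8 = 1254068.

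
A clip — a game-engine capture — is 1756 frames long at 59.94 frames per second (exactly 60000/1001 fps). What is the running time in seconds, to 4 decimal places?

Running time = 1756 × 1001/60000 = 439439/15000 s ≈ 29.2959 s.

29.2959 seconds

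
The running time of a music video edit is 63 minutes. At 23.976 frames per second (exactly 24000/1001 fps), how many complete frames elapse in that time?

63 min = 3780 s.
Frames = 3780 × 24000/1001 = 12960000/143 ≈ 90629.3706.
Complete frames: 90629.

90629 frames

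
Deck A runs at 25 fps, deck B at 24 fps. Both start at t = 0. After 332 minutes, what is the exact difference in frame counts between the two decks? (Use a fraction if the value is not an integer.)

19920 frames

332 min = 19920 s.
A emits 25 × 19920 = 498000 frames; B emits 24 × 19920 = 478080.
Difference = 19920 frames; B is behind A.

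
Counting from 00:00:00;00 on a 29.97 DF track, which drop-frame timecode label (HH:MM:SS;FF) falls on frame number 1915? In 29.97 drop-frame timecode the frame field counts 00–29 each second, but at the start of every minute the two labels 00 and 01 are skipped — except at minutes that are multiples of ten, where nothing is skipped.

Each 10-minute DF block holds 10 × 60 × 30 − 9 × 2 = 17982 frames. 1915 ÷ 17982 → 0 full blocks, remainder 1915.
Within the partial block the first minute is 1800 frames and each further minute 1798, so 1 further minute boundary passed. Total skipped labels = 18 × 0 + 2 × 1 = 2.
Non-drop label index = 1915 + 2 = 1917; at 30 labels/s that is 00:01:03:27, i.e. DF 00:01:03;27.

00:01:03;27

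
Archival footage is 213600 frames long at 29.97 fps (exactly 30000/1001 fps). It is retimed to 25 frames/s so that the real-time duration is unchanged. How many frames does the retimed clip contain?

Target frames = source frames × (target rate / source rate) = 213600 × (25)/(30000/1001) = 213600 × 1001/1200 = 178178.

178178 frames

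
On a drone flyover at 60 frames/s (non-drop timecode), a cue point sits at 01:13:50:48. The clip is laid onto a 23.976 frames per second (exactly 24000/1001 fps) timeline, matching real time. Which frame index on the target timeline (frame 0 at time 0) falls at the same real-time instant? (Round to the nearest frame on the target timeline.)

frame 106233

Source frame index: (1×3600 + 13×60 + 50) × 60 + 48 = 265848.
Real time: 265848 / (60) = 22154/5 s.
Target frame: (22154/5) × (24000/1001) = 9667200/91 ≈ 106232.967 → 106233.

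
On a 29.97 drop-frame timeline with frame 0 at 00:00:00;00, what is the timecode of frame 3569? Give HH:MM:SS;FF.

Ten DF minutes hold 17982 frames, so frame 3569 lies in block 0 (frames 0–17981) with 3569 frames into that block.
The block's first minute is 1800 frames and the rest 1798 each; 3569 frames reaches minute 1, so 0 × 18 + 1 × 2 = 2 labels have been skipped so far.
Adding those back, label number 3569 + 2 = 3571 at 30 labels/s is 119 s + 1 f = 0 h 1 min 59 s frame 1, i.e. 00:01:59;01.

00:01:59;01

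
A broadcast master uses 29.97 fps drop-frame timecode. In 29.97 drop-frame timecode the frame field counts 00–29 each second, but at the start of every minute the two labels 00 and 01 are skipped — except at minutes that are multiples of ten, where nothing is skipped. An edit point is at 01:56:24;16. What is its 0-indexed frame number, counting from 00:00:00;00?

209326

Complete 10-minute blocks: 11, each 17982 frames → 197802.
Remaining 6 whole minutes in the current block: 1800 + 5 × 1798 = 10790 frames.
Within the current minute: 24 × 30 + 16 − 2 = 734 (labels ;00/;01 skipped at this minute). Total = 197802 + 10790 + 734 = 209326.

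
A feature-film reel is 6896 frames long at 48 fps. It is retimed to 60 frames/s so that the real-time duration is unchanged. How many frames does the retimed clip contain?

8620 frames

Target frames = source frames × (target rate / source rate) = 6896 × (60)/(48) = 6896 × 5/4 = 8620.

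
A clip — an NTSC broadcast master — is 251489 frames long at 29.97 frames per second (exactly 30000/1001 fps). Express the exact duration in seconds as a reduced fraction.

251740489/30000 seconds

Running time = 251489 ÷ (30000/1001) = 251489 × 1001/30000 = 251740489/30000 s.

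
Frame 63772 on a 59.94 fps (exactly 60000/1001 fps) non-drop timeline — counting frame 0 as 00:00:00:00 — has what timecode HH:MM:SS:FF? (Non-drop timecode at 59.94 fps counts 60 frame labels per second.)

00:17:42:52

63772 ÷ 60 = 1062 full seconds, remainder 52 frames.
1062 s = 0 h 17 min 42 s.
Timecode: 00:17:42:52.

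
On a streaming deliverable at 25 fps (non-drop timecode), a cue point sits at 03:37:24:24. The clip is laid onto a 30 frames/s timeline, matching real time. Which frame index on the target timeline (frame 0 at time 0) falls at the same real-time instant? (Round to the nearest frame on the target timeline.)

frame 391349

Source frame index: (3×3600 + 37×60 + 24) × 25 + 24 = 326124.
Real time: 326124 / (25) = 326124/25 s.
Target frame: (326124/25) × (30) = 1956744/5 ≈ 391348.800 → 391349.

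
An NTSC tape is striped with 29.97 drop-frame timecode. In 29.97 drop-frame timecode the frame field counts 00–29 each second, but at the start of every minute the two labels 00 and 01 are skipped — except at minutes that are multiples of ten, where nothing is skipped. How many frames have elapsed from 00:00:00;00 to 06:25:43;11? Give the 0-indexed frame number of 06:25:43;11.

693607

Complete 10-minute blocks: 38, each 17982 frames → 683316.
Remaining 5 whole minutes in the current block: 1800 + 4 × 1798 = 8992 frames.
Within the current minute: 43 × 30 + 11 − 2 = 1299 (labels ;00/;01 skipped at this minute). Total = 683316 + 8992 + 1299 = 693607.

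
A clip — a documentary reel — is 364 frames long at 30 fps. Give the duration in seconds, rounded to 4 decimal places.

Running time = 364 × 1/30 = 182/15 s ≈ 12.1333 s.

12.1333 seconds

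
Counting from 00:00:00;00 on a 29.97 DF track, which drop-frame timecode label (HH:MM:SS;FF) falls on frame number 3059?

00:01:42;01

Ten DF minutes hold 17982 frames, so frame 3059 lies in block 0 (frames 0–17981) with 3059 frames into that block.
The block's first minute is 1800 frames and the rest 1798 each; 3059 frames reaches minute 1, so 0 × 18 + 1 × 2 = 2 labels have been skipped so far.
Adding those back, label number 3059 + 2 = 3061 at 30 labels/s is 102 s + 1 f = 0 h 1 min 42 s frame 1, i.e. 00:01:42;01.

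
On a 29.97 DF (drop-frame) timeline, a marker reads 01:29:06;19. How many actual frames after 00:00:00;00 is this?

As if non-drop at 30 labels/s: (1 × 3600 + 29 × 60 + 6) × 30 + 19 = 160399.
Minute boundaries passed: 89; those not divisible by 10: 89 − 8 = 81; dropped labels = 2 × 81 = 162.
Actual frame index = 160399 − 162 = 160237.

160237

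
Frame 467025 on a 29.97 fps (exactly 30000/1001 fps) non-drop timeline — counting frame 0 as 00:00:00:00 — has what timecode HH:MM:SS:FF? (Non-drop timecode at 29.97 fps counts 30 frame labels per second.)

467025 ÷ 30 = 15567 full seconds, remainder 15 frames.
15567 s = 4 h 19 min 27 s.
Timecode: 04:19:27:15.

04:19:27:15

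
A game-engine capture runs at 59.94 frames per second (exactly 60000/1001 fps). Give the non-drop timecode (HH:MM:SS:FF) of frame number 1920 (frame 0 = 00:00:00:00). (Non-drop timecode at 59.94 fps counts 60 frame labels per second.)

1920 ÷ 60 = 32 full seconds, remainder 0 frames.
32 s = 0 h 0 min 32 s.
Timecode: 00:00:32:00.

00:00:32:00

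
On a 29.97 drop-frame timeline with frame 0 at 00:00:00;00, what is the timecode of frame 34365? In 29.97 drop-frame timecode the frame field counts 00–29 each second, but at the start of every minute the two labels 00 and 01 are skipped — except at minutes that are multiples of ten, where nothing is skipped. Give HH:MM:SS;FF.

00:19:06;21

Each 10-minute DF block holds 10 × 60 × 30 − 9 × 2 = 17982 frames. 34365 ÷ 17982 → 1 full block, remainder 16383.
Within the partial block the first minute is 1800 frames and each further minute 1798, so 9 further minute boundaries passed. Total skipped labels = 18 × 1 + 2 × 9 = 36.
Non-drop label index = 34365 + 36 = 34401; at 30 labels/s that is 00:19:06:21, i.e. DF 00:19:06;21.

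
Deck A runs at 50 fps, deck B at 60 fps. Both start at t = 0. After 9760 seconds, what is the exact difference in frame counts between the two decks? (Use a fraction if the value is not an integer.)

97600 frames

A emits 50 × 9760 = 488000 frames; B emits 60 × 9760 = 585600.
Difference = 97600 frames; B is ahead of A.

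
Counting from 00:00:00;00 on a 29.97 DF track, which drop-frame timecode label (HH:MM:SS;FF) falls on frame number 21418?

Each 10-minute DF block holds 10 × 60 × 30 − 9 × 2 = 17982 frames. 21418 ÷ 17982 → 1 full block, remainder 3436.
Within the partial block the first minute is 1800 frames and each further minute 1798, so 1 further minute boundary passed. Total skipped labels = 18 × 1 + 2 × 1 = 20.
Non-drop label index = 21418 + 20 = 21438; at 30 labels/s that is 00:11:54:18, i.e. DF 00:11:54;18.

00:11:54;18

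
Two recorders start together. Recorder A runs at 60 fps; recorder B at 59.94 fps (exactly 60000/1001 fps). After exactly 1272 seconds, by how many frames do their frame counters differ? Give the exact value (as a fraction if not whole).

76320/1001 frames

A emits 60 × 1272 = 76320 frames; B emits 60000/1001 × 1272 = 76320000/1001.
Difference = 76320/1001 frames (≈ 76.2438); B is behind A.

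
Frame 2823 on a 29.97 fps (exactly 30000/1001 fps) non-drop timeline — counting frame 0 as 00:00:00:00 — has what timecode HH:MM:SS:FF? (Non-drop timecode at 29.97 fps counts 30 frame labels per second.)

2823 ÷ 30 = 94 full seconds, remainder 3 frames.
94 s = 0 h 1 min 34 s.
Timecode: 00:01:34:03.

00:01:34:03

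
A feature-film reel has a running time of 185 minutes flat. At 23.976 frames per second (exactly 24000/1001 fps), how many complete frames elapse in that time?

185 min = 11100 s.
Frames = 11100 × 24000/1001 = 266400000/1001 ≈ 266133.8661.
Complete frames: 266133.

266133 frames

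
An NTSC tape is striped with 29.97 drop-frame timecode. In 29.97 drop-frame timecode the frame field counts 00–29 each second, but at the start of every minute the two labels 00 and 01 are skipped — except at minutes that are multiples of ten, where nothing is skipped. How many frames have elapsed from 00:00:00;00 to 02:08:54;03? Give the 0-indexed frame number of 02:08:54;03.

As if non-drop at 30 labels/s: (2 × 3600 + 8 × 60 + 54) × 30 + 3 = 232023.
Minute boundaries passed: 128; those not divisible by 10: 128 − 12 = 116; dropped labels = 2 × 116 = 232.
Actual frame index = 232023 − 232 = 231791.

231791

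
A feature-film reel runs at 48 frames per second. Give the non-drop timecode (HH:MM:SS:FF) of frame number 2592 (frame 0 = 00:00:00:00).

2592 ÷ 48 = 54 full seconds, remainder 0 frames.
54 s = 0 h 0 min 54 s.
Timecode: 00:00:54:00.

00:00:54:00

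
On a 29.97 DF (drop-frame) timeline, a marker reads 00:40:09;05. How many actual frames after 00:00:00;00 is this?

As if non-drop at 30 labels/s: (0 × 3600 + 40 × 60 + 9) × 30 + 5 = 72275.
Minute boundaries passed: 40; those not divisible by 10: 40 − 4 = 36; dropped labels = 2 × 36 = 72.
Actual frame index = 72275 − 72 = 72203.

72203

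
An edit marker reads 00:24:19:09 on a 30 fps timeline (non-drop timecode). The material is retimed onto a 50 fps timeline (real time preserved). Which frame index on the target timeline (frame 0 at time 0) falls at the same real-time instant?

frame 72965

Source frame index: (0×3600 + 24×60 + 19) × 30 + 9 = 43779.
Real time: 43779 / (30) = 14593/10 s.
Target frame: (14593/10) × (50) = 72965.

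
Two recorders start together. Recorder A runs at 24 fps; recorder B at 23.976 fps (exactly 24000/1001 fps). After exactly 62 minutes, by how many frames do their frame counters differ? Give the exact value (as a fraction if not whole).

62 min = 3720 s.
A emits 24 × 3720 = 89280 frames; B emits 24000/1001 × 3720 = 89280000/1001.
Difference = 89280/1001 frames (≈ 89.1908); B is behind A.

89280/1001 frames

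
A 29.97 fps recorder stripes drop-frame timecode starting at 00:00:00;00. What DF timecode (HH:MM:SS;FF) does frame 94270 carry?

Ten DF minutes hold 17982 frames, so frame 94270 lies in block 5 (frames 89910–107891) with 4360 frames into that block.
The block's first minute is 1800 frames and the rest 1798 each; 4360 frames reaches minute 2, so 5 × 18 + 2 × 2 = 94 labels have been skipped so far.
Adding those back, label number 94270 + 94 = 94364 at 30 labels/s is 3145 s + 14 f = 0 h 52 min 25 s frame 14, i.e. 00:52:25;14.

00:52:25;14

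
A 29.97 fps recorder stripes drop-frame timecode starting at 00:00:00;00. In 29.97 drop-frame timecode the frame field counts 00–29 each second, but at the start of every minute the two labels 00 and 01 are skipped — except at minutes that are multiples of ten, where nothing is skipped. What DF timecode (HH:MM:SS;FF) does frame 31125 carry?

00:17:18;17

Ten DF minutes hold 17982 frames, so frame 31125 lies in block 1 (frames 17982–35963) with 13143 frames into that block.
The block's first minute is 1800 frames and the rest 1798 each; 13143 frames reaches minute 7, so 1 × 18 + 7 × 2 = 32 labels have been skipped so far.
Adding those back, label number 31125 + 32 = 31157 at 30 labels/s is 1038 s + 17 f = 0 h 17 min 18 s frame 17, i.e. 00:17:18;17.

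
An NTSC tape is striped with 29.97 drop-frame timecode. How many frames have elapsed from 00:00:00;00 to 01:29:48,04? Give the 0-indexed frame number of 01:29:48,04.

161482

Complete 10-minute blocks: 8, each 17982 frames → 143856.
Remaining 9 whole minutes in the current block: 1800 + 8 × 1798 = 16184 frames.
Within the current minute: 48 × 30 + 4 − 2 = 1442 (labels ;00/;01 skipped at this minute). Total = 143856 + 16184 + 1442 = 161482.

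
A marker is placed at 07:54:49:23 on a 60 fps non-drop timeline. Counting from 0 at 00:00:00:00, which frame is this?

frame 1709363

Total seconds to the label: (7 × 3600 + 54 × 60 + 49) = 28489.
Frame index = 28489 × 60 + 23 = 1709363.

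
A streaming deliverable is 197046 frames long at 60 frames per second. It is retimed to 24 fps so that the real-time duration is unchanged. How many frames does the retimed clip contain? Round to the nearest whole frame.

78818 frames

Frames at target rate = 197046 × (24) / (60) = 394092/5 ≈ 78818.400.
Nearest whole frame: 78818.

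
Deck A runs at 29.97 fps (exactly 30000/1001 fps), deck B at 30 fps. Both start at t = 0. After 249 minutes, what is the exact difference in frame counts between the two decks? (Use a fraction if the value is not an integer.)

448200/1001 frames

249 min = 14940 s.
A emits 30000/1001 × 14940 = 448200000/1001 frames; B emits 30 × 14940 = 448200.
Difference = 448200/1001 frames (≈ 447.7522); B is ahead of A.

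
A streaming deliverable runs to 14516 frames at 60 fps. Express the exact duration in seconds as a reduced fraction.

3629/15 seconds

Running time = 14516 ÷ (60) = 14516 × 1/60 = 3629/15 s.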